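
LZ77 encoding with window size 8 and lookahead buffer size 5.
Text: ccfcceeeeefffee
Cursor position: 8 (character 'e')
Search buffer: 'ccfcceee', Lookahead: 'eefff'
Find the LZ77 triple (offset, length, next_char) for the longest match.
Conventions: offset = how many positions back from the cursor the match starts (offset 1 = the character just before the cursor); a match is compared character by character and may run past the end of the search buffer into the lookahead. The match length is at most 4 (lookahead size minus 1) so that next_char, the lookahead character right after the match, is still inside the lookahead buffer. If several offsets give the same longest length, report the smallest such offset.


Try each offset into the search buffer:
  offset=1 (pos 7, char 'e'): match length 2
  offset=2 (pos 6, char 'e'): match length 2
  offset=3 (pos 5, char 'e'): match length 2
  offset=4 (pos 4, char 'c'): match length 0
  offset=5 (pos 3, char 'c'): match length 0
  offset=6 (pos 2, char 'f'): match length 0
  offset=7 (pos 1, char 'c'): match length 0
  offset=8 (pos 0, char 'c'): match length 0
Longest match has length 2, found at offsets 1, 2, 3; take the smallest, offset 1.
next_char = character at position 8 + 2 = 10 -> 'f'

Best match: offset=1, length=2 (matching 'ee' starting at position 7)
LZ77 triple: (1, 2, 'f')


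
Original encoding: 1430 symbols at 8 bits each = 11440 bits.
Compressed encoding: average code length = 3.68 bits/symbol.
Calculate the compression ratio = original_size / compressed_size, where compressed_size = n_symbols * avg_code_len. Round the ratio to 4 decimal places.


original_size = n_symbols * orig_bits = 1430 * 8 = 11440 bits
compressed_size = n_symbols * avg_code_len = 1430 * 3.68 = 5262.4 bits
ratio = original_size / compressed_size = 11440 / 5262.4 = 2.1739

Compression ratio = 2.1739


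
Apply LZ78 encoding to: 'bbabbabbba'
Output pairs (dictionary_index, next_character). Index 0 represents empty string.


LZ78 encoding steps:
Dictionary: {0: ''}
Step 1: w='' (idx 0), next='b' -> output (0, 'b'), add 'b' as idx 1
Step 2: w='b' (idx 1), next='a' -> output (1, 'a'), add 'ba' as idx 2
Step 3: w='b' (idx 1), next='b' -> output (1, 'b'), add 'bb' as idx 3
Step 4: w='' (idx 0), next='a' -> output (0, 'a'), add 'a' as idx 4
Step 5: w='bb' (idx 3), next='b' -> output (3, 'b'), add 'bbb' as idx 5
Step 6: w='a' (idx 4), end of input -> output (4, '')


Encoded: [(0, 'b'), (1, 'a'), (1, 'b'), (0, 'a'), (3, 'b'), (4, '')]


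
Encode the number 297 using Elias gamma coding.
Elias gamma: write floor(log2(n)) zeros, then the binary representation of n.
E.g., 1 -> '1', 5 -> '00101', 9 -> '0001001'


num_bits = floor(log2(297)) + 1 = 9
leading_zeros = num_bits - 1 = 8
binary(297) = 100101001

Elias gamma(297) = '00000000' + '100101001' = 00000000100101001 (17 bits)


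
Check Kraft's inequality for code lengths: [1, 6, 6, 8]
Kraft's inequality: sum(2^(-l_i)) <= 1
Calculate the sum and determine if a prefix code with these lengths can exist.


Sum = 2^(-1) + 2^(-6) + 2^(-6) + 2^(-8)
    = 0.5 + 0.015625 + 0.015625 + 0.00390625
    = 137/256 = 0.53515625
Since 0.53515625 <= 1, Kraft's inequality IS satisfied.
A prefix code with these lengths CAN exist.

Kraft sum = 0.53515625. Satisfied.


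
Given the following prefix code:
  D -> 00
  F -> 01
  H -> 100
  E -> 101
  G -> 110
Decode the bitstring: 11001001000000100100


Decoding step by step:
Bits 110 -> G
Bits 01 -> F
Bits 00 -> D
Bits 100 -> H
Bits 00 -> D
Bits 00 -> D
Bits 100 -> H
Bits 100 -> H


Decoded message: GFDHDDHH


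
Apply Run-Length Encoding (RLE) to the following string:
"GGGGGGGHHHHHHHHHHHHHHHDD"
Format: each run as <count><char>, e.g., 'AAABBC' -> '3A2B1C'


Scanning runs left to right:
  i=0: run of 'G' x 7 -> '7G'
  i=7: run of 'H' x 15 -> '15H'
  i=22: run of 'D' x 2 -> '2D'

RLE = 7G15H2D


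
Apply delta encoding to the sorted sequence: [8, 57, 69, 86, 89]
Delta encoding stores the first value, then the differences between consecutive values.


First value: 8
Deltas:
  57 - 8 = 49
  69 - 57 = 12
  86 - 69 = 17
  89 - 86 = 3


Delta encoded: [8, 49, 12, 17, 3]


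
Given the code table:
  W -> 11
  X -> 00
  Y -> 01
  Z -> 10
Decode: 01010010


Decoding:
01 -> Y
01 -> Y
00 -> X
10 -> Z


Result: YYXZ


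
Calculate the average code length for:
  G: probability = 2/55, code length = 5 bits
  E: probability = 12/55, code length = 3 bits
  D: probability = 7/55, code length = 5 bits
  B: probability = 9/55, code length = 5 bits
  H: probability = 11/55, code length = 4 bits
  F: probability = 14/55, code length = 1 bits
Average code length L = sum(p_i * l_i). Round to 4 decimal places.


Weighted contributions p_i * l_i:
  G: (2/55) * 5 = 10/55
  E: (12/55) * 3 = 36/55
  D: (7/55) * 5 = 35/55
  B: (9/55) * 5 = 45/55
  H: (11/55) * 4 = 44/55
  F: (14/55) * 1 = 14/55
Sum = (10 + 36 + 35 + 45 + 44 + 14)/55 = 184/55

L = 184/55 = 3.3455 bits/symbol


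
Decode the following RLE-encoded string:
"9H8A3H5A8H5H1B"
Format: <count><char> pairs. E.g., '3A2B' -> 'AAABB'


Expanding each <count><char> pair:
  9H -> 'HHHHHHHHH'
  8A -> 'AAAAAAAA'
  3H -> 'HHH'
  5A -> 'AAAAA'
  8H -> 'HHHHHHHH'
  5H -> 'HHHHH'
  1B -> 'B'

Decoded = HHHHHHHHHAAAAAAAAHHHAAAAAHHHHHHHHHHHHHB


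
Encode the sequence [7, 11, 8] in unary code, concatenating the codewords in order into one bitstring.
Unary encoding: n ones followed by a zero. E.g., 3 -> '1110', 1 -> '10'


Encode each number as n ones followed by a terminating 0:
  7 -> 11111110 (8 bits)
  11 -> 111111111110 (12 bits)
  8 -> 111111110 (9 bits)
Total length = 8 + 12 + 9 = 29 bits.

Unary([7, 11, 8]) = 11111110111111111110111111110 (29 bits)


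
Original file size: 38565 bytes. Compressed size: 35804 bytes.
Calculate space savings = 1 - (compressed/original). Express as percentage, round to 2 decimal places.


ratio = compressed/original = 35804/38565 = 0.928407
savings = 1 - ratio = 1 - 0.928407 = 0.071593
as a percentage: 0.071593 * 100 = 7.16%

Space savings = 1 - 35804/38565 = 7.16%


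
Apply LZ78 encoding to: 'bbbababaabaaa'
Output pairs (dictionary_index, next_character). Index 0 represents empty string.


LZ78 encoding steps:
Dictionary: {0: ''}
Step 1: w='' (idx 0), next='b' -> output (0, 'b'), add 'b' as idx 1
Step 2: w='b' (idx 1), next='b' -> output (1, 'b'), add 'bb' as idx 2
Step 3: w='' (idx 0), next='a' -> output (0, 'a'), add 'a' as idx 3
Step 4: w='b' (idx 1), next='a' -> output (1, 'a'), add 'ba' as idx 4
Step 5: w='ba' (idx 4), next='a' -> output (4, 'a'), add 'baa' as idx 5
Step 6: w='baa' (idx 5), next='a' -> output (5, 'a'), add 'baaa' as idx 6


Encoded: [(0, 'b'), (1, 'b'), (0, 'a'), (1, 'a'), (4, 'a'), (5, 'a')]


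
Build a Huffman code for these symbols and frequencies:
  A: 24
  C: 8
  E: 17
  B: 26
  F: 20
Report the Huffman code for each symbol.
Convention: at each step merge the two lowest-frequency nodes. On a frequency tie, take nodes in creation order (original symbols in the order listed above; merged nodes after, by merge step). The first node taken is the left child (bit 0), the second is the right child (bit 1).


Huffman tree construction:
Step 1: Merge C(8) + E(17) = 25
Step 2: Merge F(20) + A(24) = 44
Step 3: Merge (C+E)(25) + B(26) = 51
Step 4: Merge (F+A)(44) + ((C+E)+B)(51) = 95
Read each symbol's code off the tree from the root (left child = 0, right child = 1).

Codes:
  A: 01 (length 2)
  C: 100 (length 3)
  E: 101 (length 3)
  B: 11 (length 2)
  F: 00 (length 2)
Average code length: 215/95 = 2.2632 bits/symbol


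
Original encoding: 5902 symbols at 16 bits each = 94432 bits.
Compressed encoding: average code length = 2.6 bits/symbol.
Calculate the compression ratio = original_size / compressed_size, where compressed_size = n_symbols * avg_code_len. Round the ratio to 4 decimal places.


original_size = n_symbols * orig_bits = 5902 * 16 = 94432 bits
compressed_size = n_symbols * avg_code_len = 5902 * 2.6 = 15345.2 bits
ratio = original_size / compressed_size = 94432 / 15345.2 = 6.1538

Compression ratio = 6.1538


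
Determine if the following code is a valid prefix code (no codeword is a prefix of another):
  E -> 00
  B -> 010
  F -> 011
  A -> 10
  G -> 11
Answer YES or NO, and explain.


Checking each pair (does one codeword prefix another?):
  E='00' vs B='010': no prefix
  E='00' vs F='011': no prefix
  E='00' vs A='10': no prefix
  E='00' vs G='11': no prefix
  B='010' vs E='00': no prefix
  B='010' vs F='011': no prefix
  B='010' vs A='10': no prefix
  B='010' vs G='11': no prefix
  F='011' vs E='00': no prefix
  F='011' vs B='010': no prefix
  F='011' vs A='10': no prefix
  F='011' vs G='11': no prefix
  A='10' vs E='00': no prefix
  A='10' vs B='010': no prefix
  A='10' vs F='011': no prefix
  A='10' vs G='11': no prefix
  G='11' vs E='00': no prefix
  G='11' vs B='010': no prefix
  G='11' vs F='011': no prefix
  G='11' vs A='10': no prefix
No violation found over all pairs.

YES -- this is a valid prefix code. No codeword is a prefix of any other codeword.


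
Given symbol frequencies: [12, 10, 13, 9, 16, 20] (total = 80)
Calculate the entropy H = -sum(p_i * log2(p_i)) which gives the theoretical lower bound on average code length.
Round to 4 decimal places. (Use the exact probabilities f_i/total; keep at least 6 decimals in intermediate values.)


Per-symbol terms -p_i * log2(p_i) with p_i = f_i/80:
  p = 12/80 = 0.150000: log2(p) = -2.736966, -p*log2(p) = 0.410545
  p = 10/80 = 0.125000: log2(p) = -3.000000, -p*log2(p) = 0.375000
  p = 13/80 = 0.162500: log2(p) = -2.621488, -p*log2(p) = 0.425992
  p = 9/80 = 0.112500: log2(p) = -3.152003, -p*log2(p) = 0.354600
  p = 16/80 = 0.200000: log2(p) = -2.321928, -p*log2(p) = 0.464386
  p = 20/80 = 0.250000: log2(p) = -2.000000, -p*log2(p) = 0.500000
H = 0.410545 + 0.375000 + 0.425992 + 0.354600 + 0.464386 + 0.500000 = 2.530523

H = 2.5305 bits/symbol


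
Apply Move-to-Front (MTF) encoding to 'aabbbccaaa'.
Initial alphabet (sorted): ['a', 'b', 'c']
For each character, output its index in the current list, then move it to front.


MTF encoding:
'a': index 0 in ['a', 'b', 'c'] -> ['a', 'b', 'c']
'a': index 0 in ['a', 'b', 'c'] -> ['a', 'b', 'c']
'b': index 1 in ['a', 'b', 'c'] -> ['b', 'a', 'c']
'b': index 0 in ['b', 'a', 'c'] -> ['b', 'a', 'c']
'b': index 0 in ['b', 'a', 'c'] -> ['b', 'a', 'c']
'c': index 2 in ['b', 'a', 'c'] -> ['c', 'b', 'a']
'c': index 0 in ['c', 'b', 'a'] -> ['c', 'b', 'a']
'a': index 2 in ['c', 'b', 'a'] -> ['a', 'c', 'b']
'a': index 0 in ['a', 'c', 'b'] -> ['a', 'c', 'b']
'a': index 0 in ['a', 'c', 'b'] -> ['a', 'c', 'b']


Output: [0, 0, 1, 0, 0, 2, 0, 2, 0, 0]


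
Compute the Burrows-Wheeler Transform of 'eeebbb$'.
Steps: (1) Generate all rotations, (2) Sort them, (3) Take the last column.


Rotations (sorted):
  0: $eeebbb -> last char: b
  1: b$eeebb -> last char: b
  2: bb$eeeb -> last char: b
  3: bbb$eee -> last char: e
  4: ebbb$ee -> last char: e
  5: eebbb$e -> last char: e
  6: eeebbb$ -> last char: $


BWT = bbbeee$


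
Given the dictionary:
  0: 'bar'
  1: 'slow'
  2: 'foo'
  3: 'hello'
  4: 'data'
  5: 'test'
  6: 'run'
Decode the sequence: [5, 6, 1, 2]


Look up each index in the dictionary:
  5 -> 'test'
  6 -> 'run'
  1 -> 'slow'
  2 -> 'foo'

Decoded: "test run slow foo"


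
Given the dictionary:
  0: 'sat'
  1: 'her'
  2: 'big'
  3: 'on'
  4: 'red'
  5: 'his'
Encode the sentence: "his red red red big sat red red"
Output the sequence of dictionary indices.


Look up each word in the dictionary:
  'his' -> 5
  'red' -> 4
  'red' -> 4
  'red' -> 4
  'big' -> 2
  'sat' -> 0
  'red' -> 4
  'red' -> 4

Encoded: [5, 4, 4, 4, 2, 0, 4, 4]


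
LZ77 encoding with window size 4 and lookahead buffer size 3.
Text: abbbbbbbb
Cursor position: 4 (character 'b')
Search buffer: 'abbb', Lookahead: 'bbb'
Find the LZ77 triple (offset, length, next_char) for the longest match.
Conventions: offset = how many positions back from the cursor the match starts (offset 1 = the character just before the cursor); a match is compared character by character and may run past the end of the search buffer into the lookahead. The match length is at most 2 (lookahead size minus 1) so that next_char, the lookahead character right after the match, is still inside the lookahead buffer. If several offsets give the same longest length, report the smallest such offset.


Try each offset into the search buffer:
  offset=1 (pos 3, char 'b'): match length 2
  offset=2 (pos 2, char 'b'): match length 2
  offset=3 (pos 1, char 'b'): match length 2
  offset=4 (pos 0, char 'a'): match length 0
Longest match has length 2, found at offsets 1, 2, 3; take the smallest, offset 1.
next_char = character at position 4 + 2 = 6 -> 'b'

Best match: offset=1, length=2 (matching 'bb' starting at position 3)
LZ77 triple: (1, 2, 'b')


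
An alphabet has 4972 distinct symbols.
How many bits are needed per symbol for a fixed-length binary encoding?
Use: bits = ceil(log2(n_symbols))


log2(4972) = 12.2796
Bracket: 2^12 = 4096 < 4972 <= 2^13 = 8192
So ceil(log2(4972)) = 13

bits = ceil(log2(4972)) = ceil(12.2796) = 13 bits


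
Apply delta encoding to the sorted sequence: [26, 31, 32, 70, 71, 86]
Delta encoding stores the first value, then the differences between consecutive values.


First value: 26
Deltas:
  31 - 26 = 5
  32 - 31 = 1
  70 - 32 = 38
  71 - 70 = 1
  86 - 71 = 15


Delta encoded: [26, 5, 1, 38, 1, 15]


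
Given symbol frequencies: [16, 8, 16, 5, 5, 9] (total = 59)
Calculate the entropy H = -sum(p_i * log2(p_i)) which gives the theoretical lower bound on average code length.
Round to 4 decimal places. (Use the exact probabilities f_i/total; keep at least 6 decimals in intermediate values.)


Per-symbol terms -p_i * log2(p_i) with p_i = f_i/59:
  p = 16/59 = 0.271186: log2(p) = -1.882643, -p*log2(p) = 0.510547
  p = 8/59 = 0.135593: log2(p) = -2.882643, -p*log2(p) = 0.390867
  p = 16/59 = 0.271186: log2(p) = -1.882643, -p*log2(p) = 0.510547
  p = 5/59 = 0.084746: log2(p) = -3.560715, -p*log2(p) = 0.301756
  p = 5/59 = 0.084746: log2(p) = -3.560715, -p*log2(p) = 0.301756
  p = 9/59 = 0.152542: log2(p) = -2.712718, -p*log2(p) = 0.413804
H = 0.510547 + 0.390867 + 0.510547 + 0.301756 + 0.301756 + 0.413804 = 2.429277

H = 2.4293 bits/symbol


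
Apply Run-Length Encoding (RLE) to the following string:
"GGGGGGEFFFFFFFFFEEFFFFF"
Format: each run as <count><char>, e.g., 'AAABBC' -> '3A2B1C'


Scanning runs left to right:
  i=0: run of 'G' x 6 -> '6G'
  i=6: run of 'E' x 1 -> '1E'
  i=7: run of 'F' x 9 -> '9F'
  i=16: run of 'E' x 2 -> '2E'
  i=18: run of 'F' x 5 -> '5F'

RLE = 6G1E9F2E5F


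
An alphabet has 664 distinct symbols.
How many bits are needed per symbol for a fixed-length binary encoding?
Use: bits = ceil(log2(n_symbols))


log2(664) = 9.375
Bracket: 2^9 = 512 < 664 <= 2^10 = 1024
So ceil(log2(664)) = 10

bits = ceil(log2(664)) = ceil(9.375) = 10 bits


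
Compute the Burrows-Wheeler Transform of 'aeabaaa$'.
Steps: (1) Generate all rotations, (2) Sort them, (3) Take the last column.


Rotations (sorted):
  0: $aeabaaa -> last char: a
  1: a$aeabaa -> last char: a
  2: aa$aeaba -> last char: a
  3: aaa$aeab -> last char: b
  4: abaaa$ae -> last char: e
  5: aeabaaa$ -> last char: $
  6: baaa$aea -> last char: a
  7: eabaaa$a -> last char: a


BWT = aaabe$aa


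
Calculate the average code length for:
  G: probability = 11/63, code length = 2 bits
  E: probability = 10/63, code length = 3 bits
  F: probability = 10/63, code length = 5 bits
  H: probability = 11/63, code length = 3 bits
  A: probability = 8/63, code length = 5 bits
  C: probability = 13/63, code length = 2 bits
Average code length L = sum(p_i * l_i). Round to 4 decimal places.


Weighted contributions p_i * l_i:
  G: (11/63) * 2 = 22/63
  E: (10/63) * 3 = 30/63
  F: (10/63) * 5 = 50/63
  H: (11/63) * 3 = 33/63
  A: (8/63) * 5 = 40/63
  C: (13/63) * 2 = 26/63
Sum = (22 + 30 + 50 + 33 + 40 + 26)/63 = 201/63

L = 201/63 = 3.1905 bits/symbol


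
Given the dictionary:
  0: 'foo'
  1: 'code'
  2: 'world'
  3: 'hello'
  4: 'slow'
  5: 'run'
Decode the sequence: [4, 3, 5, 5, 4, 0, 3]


Look up each index in the dictionary:
  4 -> 'slow'
  3 -> 'hello'
  5 -> 'run'
  5 -> 'run'
  4 -> 'slow'
  0 -> 'foo'
  3 -> 'hello'

Decoded: "slow hello run run slow foo hello"


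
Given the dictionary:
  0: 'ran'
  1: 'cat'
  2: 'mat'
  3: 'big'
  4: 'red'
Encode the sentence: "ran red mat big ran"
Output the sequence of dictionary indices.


Look up each word in the dictionary:
  'ran' -> 0
  'red' -> 4
  'mat' -> 2
  'big' -> 3
  'ran' -> 0

Encoded: [0, 4, 2, 3, 0]


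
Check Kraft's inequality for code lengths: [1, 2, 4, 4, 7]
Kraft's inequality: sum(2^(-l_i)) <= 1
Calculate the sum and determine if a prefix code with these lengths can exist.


Sum = 2^(-1) + 2^(-2) + 2^(-4) + 2^(-4) + 2^(-7)
    = 0.5 + 0.25 + 0.0625 + 0.0625 + 0.0078125
    = 113/128 = 0.8828125
Since 0.8828125 <= 1, Kraft's inequality IS satisfied.
A prefix code with these lengths CAN exist.

Kraft sum = 0.8828125. Satisfied.


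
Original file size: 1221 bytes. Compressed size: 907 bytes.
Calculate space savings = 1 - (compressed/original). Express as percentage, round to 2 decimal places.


ratio = compressed/original = 907/1221 = 0.742834
savings = 1 - ratio = 1 - 0.742834 = 0.257166
as a percentage: 0.257166 * 100 = 25.72%

Space savings = 1 - 907/1221 = 25.72%


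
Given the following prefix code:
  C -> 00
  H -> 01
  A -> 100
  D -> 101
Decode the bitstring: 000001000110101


Decoding step by step:
Bits 00 -> C
Bits 00 -> C
Bits 01 -> H
Bits 00 -> C
Bits 01 -> H
Bits 101 -> D
Bits 01 -> H


Decoded message: CCHCHDH


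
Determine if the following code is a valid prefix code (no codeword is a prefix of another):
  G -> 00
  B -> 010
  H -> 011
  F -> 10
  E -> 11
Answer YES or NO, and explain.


Checking each pair (does one codeword prefix another?):
  G='00' vs B='010': no prefix
  G='00' vs H='011': no prefix
  G='00' vs F='10': no prefix
  G='00' vs E='11': no prefix
  B='010' vs G='00': no prefix
  B='010' vs H='011': no prefix
  B='010' vs F='10': no prefix
  B='010' vs E='11': no prefix
  H='011' vs G='00': no prefix
  H='011' vs B='010': no prefix
  H='011' vs F='10': no prefix
  H='011' vs E='11': no prefix
  F='10' vs G='00': no prefix
  F='10' vs B='010': no prefix
  F='10' vs H='011': no prefix
  F='10' vs E='11': no prefix
  E='11' vs G='00': no prefix
  E='11' vs B='010': no prefix
  E='11' vs H='011': no prefix
  E='11' vs F='10': no prefix
No violation found over all pairs.

YES -- this is a valid prefix code. No codeword is a prefix of any other codeword.


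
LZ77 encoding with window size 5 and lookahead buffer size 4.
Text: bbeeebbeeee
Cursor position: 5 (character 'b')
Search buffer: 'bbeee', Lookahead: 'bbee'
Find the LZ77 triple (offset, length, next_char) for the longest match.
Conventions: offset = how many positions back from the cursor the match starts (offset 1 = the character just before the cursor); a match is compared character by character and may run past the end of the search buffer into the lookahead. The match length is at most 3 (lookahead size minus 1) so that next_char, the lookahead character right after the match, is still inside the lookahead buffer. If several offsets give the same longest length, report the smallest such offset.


Try each offset into the search buffer:
  offset=1 (pos 4, char 'e'): match length 0
  offset=2 (pos 3, char 'e'): match length 0
  offset=3 (pos 2, char 'e'): match length 0
  offset=4 (pos 1, char 'b'): match length 1
  offset=5 (pos 0, char 'b'): match length 3
Longest match has length 3 at offset 5.
next_char = character at position 5 + 3 = 8 -> 'e'

Best match: offset=5, length=3 (matching 'bbe' starting at position 0)
LZ77 triple: (5, 3, 'e')


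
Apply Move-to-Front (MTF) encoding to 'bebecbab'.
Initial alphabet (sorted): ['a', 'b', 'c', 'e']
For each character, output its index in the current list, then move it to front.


MTF encoding:
'b': index 1 in ['a', 'b', 'c', 'e'] -> ['b', 'a', 'c', 'e']
'e': index 3 in ['b', 'a', 'c', 'e'] -> ['e', 'b', 'a', 'c']
'b': index 1 in ['e', 'b', 'a', 'c'] -> ['b', 'e', 'a', 'c']
'e': index 1 in ['b', 'e', 'a', 'c'] -> ['e', 'b', 'a', 'c']
'c': index 3 in ['e', 'b', 'a', 'c'] -> ['c', 'e', 'b', 'a']
'b': index 2 in ['c', 'e', 'b', 'a'] -> ['b', 'c', 'e', 'a']
'a': index 3 in ['b', 'c', 'e', 'a'] -> ['a', 'b', 'c', 'e']
'b': index 1 in ['a', 'b', 'c', 'e'] -> ['b', 'a', 'c', 'e']


Output: [1, 3, 1, 1, 3, 2, 3, 1]


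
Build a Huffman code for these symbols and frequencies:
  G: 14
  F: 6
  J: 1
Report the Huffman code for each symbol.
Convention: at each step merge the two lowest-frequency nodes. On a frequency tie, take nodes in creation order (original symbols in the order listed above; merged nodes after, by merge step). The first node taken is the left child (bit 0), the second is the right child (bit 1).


Huffman tree construction:
Step 1: Merge J(1) + F(6) = 7
Step 2: Merge (J+F)(7) + G(14) = 21
Read each symbol's code off the tree from the root (left child = 0, right child = 1).

Codes:
  G: 1 (length 1)
  F: 01 (length 2)
  J: 00 (length 2)
Average code length: 28/21 = 1.3333 bits/symbol


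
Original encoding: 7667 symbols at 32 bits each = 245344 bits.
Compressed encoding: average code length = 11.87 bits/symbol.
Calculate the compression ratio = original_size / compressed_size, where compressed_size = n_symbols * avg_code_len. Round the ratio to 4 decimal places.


original_size = n_symbols * orig_bits = 7667 * 32 = 245344 bits
compressed_size = n_symbols * avg_code_len = 7667 * 11.87 = 91007.29 bits
ratio = original_size / compressed_size = 245344 / 91007.29 = 2.6959

Compression ratio = 2.6959


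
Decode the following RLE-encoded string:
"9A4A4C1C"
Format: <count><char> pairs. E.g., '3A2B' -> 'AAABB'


Expanding each <count><char> pair:
  9A -> 'AAAAAAAAA'
  4A -> 'AAAA'
  4C -> 'CCCC'
  1C -> 'C'

Decoded = AAAAAAAAAAAAACCCCC


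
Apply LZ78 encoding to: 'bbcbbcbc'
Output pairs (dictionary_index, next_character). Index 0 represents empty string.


LZ78 encoding steps:
Dictionary: {0: ''}
Step 1: w='' (idx 0), next='b' -> output (0, 'b'), add 'b' as idx 1
Step 2: w='b' (idx 1), next='c' -> output (1, 'c'), add 'bc' as idx 2
Step 3: w='b' (idx 1), next='b' -> output (1, 'b'), add 'bb' as idx 3
Step 4: w='' (idx 0), next='c' -> output (0, 'c'), add 'c' as idx 4
Step 5: w='bc' (idx 2), end of input -> output (2, '')


Encoded: [(0, 'b'), (1, 'c'), (1, 'b'), (0, 'c'), (2, '')]


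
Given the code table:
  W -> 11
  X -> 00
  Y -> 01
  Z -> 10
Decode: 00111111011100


Decoding:
00 -> X
11 -> W
11 -> W
11 -> W
01 -> Y
11 -> W
00 -> X


Result: XWWWYWX


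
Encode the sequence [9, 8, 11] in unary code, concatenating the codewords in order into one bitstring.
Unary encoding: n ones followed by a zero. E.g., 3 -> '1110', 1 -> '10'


Encode each number as n ones followed by a terminating 0:
  9 -> 1111111110 (10 bits)
  8 -> 111111110 (9 bits)
  11 -> 111111111110 (12 bits)
Total length = 10 + 9 + 12 = 31 bits.

Unary([9, 8, 11]) = 1111111110111111110111111111110 (31 bits)


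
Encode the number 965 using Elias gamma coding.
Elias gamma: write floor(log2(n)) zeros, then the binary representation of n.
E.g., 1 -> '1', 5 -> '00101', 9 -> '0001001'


num_bits = floor(log2(965)) + 1 = 10
leading_zeros = num_bits - 1 = 9
binary(965) = 1111000101

Elias gamma(965) = '000000000' + '1111000101' = 0000000001111000101 (19 bits)


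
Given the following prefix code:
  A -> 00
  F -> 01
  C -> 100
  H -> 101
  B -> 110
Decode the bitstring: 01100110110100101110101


Decoding step by step:
Bits 01 -> F
Bits 100 -> C
Bits 110 -> B
Bits 110 -> B
Bits 100 -> C
Bits 101 -> H
Bits 110 -> B
Bits 101 -> H


Decoded message: FCBBCHBH


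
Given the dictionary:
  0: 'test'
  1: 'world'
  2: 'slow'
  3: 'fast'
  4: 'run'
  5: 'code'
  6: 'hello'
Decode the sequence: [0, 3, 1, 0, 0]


Look up each index in the dictionary:
  0 -> 'test'
  3 -> 'fast'
  1 -> 'world'
  0 -> 'test'
  0 -> 'test'

Decoded: "test fast world test test"


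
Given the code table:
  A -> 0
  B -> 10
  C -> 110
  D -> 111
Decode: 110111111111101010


Decoding:
110 -> C
111 -> D
111 -> D
111 -> D
10 -> B
10 -> B
10 -> B


Result: CDDDBBB


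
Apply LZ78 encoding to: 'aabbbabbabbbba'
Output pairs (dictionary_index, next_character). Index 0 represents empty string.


LZ78 encoding steps:
Dictionary: {0: ''}
Step 1: w='' (idx 0), next='a' -> output (0, 'a'), add 'a' as idx 1
Step 2: w='a' (idx 1), next='b' -> output (1, 'b'), add 'ab' as idx 2
Step 3: w='' (idx 0), next='b' -> output (0, 'b'), add 'b' as idx 3
Step 4: w='b' (idx 3), next='a' -> output (3, 'a'), add 'ba' as idx 4
Step 5: w='b' (idx 3), next='b' -> output (3, 'b'), add 'bb' as idx 5
Step 6: w='ab' (idx 2), next='b' -> output (2, 'b'), add 'abb' as idx 6
Step 7: w='bb' (idx 5), next='a' -> output (5, 'a'), add 'bba' as idx 7


Encoded: [(0, 'a'), (1, 'b'), (0, 'b'), (3, 'a'), (3, 'b'), (2, 'b'), (5, 'a')]


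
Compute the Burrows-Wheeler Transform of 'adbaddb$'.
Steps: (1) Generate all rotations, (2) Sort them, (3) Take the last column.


Rotations (sorted):
  0: $adbaddb -> last char: b
  1: adbaddb$ -> last char: $
  2: addb$adb -> last char: b
  3: b$adbadd -> last char: d
  4: baddb$ad -> last char: d
  5: db$adbad -> last char: d
  6: dbaddb$a -> last char: a
  7: ddb$adba -> last char: a


BWT = b$bdddaa


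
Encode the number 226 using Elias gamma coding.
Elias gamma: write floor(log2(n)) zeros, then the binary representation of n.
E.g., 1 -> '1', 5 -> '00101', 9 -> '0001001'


num_bits = floor(log2(226)) + 1 = 8
leading_zeros = num_bits - 1 = 7
binary(226) = 11100010

Elias gamma(226) = '0000000' + '11100010' = 000000011100010 (15 bits)


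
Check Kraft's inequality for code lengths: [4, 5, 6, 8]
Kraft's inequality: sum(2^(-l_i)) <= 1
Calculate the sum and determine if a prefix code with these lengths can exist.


Sum = 2^(-4) + 2^(-5) + 2^(-6) + 2^(-8)
    = 0.0625 + 0.03125 + 0.015625 + 0.00390625
    = 29/256 = 0.11328125
Since 0.11328125 <= 1, Kraft's inequality IS satisfied.
A prefix code with these lengths CAN exist.

Kraft sum = 0.11328125. Satisfied.


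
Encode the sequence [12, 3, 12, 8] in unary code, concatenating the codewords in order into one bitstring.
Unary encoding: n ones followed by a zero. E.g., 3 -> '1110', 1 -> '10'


Encode each number as n ones followed by a terminating 0:
  12 -> 1111111111110 (13 bits)
  3 -> 1110 (4 bits)
  12 -> 1111111111110 (13 bits)
  8 -> 111111110 (9 bits)
Total length = 13 + 4 + 13 + 9 = 39 bits.

Unary([12, 3, 12, 8]) = 111111111111011101111111111110111111110 (39 bits)


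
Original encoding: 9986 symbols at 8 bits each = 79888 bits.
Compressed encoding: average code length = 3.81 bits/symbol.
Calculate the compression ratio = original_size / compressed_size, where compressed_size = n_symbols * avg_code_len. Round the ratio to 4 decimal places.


original_size = n_symbols * orig_bits = 9986 * 8 = 79888 bits
compressed_size = n_symbols * avg_code_len = 9986 * 3.81 = 38046.66 bits
ratio = original_size / compressed_size = 79888 / 38046.66 = 2.0997

Compression ratio = 2.0997


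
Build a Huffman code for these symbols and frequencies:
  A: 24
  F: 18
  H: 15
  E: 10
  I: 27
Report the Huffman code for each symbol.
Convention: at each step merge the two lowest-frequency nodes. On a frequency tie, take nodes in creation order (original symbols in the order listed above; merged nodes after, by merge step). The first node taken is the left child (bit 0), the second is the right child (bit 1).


Huffman tree construction:
Step 1: Merge E(10) + H(15) = 25
Step 2: Merge F(18) + A(24) = 42
Step 3: Merge (E+H)(25) + I(27) = 52
Step 4: Merge (F+A)(42) + ((E+H)+I)(52) = 94
Read each symbol's code off the tree from the root (left child = 0, right child = 1).

Codes:
  A: 01 (length 2)
  F: 00 (length 2)
  H: 101 (length 3)
  E: 100 (length 3)
  I: 11 (length 2)
Average code length: 213/94 = 2.2660 bits/symbol


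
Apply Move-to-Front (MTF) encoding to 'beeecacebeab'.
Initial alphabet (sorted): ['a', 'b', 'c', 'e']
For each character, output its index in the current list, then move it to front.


MTF encoding:
'b': index 1 in ['a', 'b', 'c', 'e'] -> ['b', 'a', 'c', 'e']
'e': index 3 in ['b', 'a', 'c', 'e'] -> ['e', 'b', 'a', 'c']
'e': index 0 in ['e', 'b', 'a', 'c'] -> ['e', 'b', 'a', 'c']
'e': index 0 in ['e', 'b', 'a', 'c'] -> ['e', 'b', 'a', 'c']
'c': index 3 in ['e', 'b', 'a', 'c'] -> ['c', 'e', 'b', 'a']
'a': index 3 in ['c', 'e', 'b', 'a'] -> ['a', 'c', 'e', 'b']
'c': index 1 in ['a', 'c', 'e', 'b'] -> ['c', 'a', 'e', 'b']
'e': index 2 in ['c', 'a', 'e', 'b'] -> ['e', 'c', 'a', 'b']
'b': index 3 in ['e', 'c', 'a', 'b'] -> ['b', 'e', 'c', 'a']
'e': index 1 in ['b', 'e', 'c', 'a'] -> ['e', 'b', 'c', 'a']
'a': index 3 in ['e', 'b', 'c', 'a'] -> ['a', 'e', 'b', 'c']
'b': index 2 in ['a', 'e', 'b', 'c'] -> ['b', 'a', 'e', 'c']


Output: [1, 3, 0, 0, 3, 3, 1, 2, 3, 1, 3, 2]


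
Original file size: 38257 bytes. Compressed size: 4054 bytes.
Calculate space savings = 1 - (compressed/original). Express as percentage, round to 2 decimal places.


ratio = compressed/original = 4054/38257 = 0.105968
savings = 1 - ratio = 1 - 0.105968 = 0.894032
as a percentage: 0.894032 * 100 = 89.4%

Space savings = 1 - 4054/38257 = 89.4%


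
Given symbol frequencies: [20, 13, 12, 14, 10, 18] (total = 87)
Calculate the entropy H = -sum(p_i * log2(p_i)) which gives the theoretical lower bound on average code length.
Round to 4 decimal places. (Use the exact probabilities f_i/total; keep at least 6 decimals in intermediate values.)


Per-symbol terms -p_i * log2(p_i) with p_i = f_i/87:
  p = 20/87 = 0.229885: log2(p) = -2.121015, -p*log2(p) = 0.487590
  p = 13/87 = 0.149425: log2(p) = -2.742504, -p*log2(p) = 0.409799
  p = 12/87 = 0.137931: log2(p) = -2.857981, -p*log2(p) = 0.394204
  p = 14/87 = 0.160920: log2(p) = -2.635589, -p*log2(p) = 0.424118
  p = 10/87 = 0.114943: log2(p) = -3.121015, -p*log2(p) = 0.358737
  p = 18/87 = 0.206897: log2(p) = -2.273018, -p*log2(p) = 0.470280
H = 0.487590 + 0.409799 + 0.394204 + 0.424118 + 0.358737 + 0.470280 = 2.544728

H = 2.5447 bits/symbol


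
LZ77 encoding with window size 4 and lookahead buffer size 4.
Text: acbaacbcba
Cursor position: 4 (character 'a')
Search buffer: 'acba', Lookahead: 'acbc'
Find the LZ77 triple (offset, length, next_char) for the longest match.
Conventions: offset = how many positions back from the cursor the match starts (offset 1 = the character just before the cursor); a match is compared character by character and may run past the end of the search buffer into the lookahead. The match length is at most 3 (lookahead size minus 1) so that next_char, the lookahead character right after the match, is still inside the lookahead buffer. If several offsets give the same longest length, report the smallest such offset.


Try each offset into the search buffer:
  offset=1 (pos 3, char 'a'): match length 1
  offset=2 (pos 2, char 'b'): match length 0
  offset=3 (pos 1, char 'c'): match length 0
  offset=4 (pos 0, char 'a'): match length 3
Longest match has length 3 at offset 4.
next_char = character at position 4 + 3 = 7 -> 'c'

Best match: offset=4, length=3 (matching 'acb' starting at position 0)
LZ77 triple: (4, 3, 'c')


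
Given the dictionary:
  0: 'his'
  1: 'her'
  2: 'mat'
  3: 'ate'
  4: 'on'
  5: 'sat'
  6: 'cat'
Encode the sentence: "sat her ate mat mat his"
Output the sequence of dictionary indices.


Look up each word in the dictionary:
  'sat' -> 5
  'her' -> 1
  'ate' -> 3
  'mat' -> 2
  'mat' -> 2
  'his' -> 0

Encoded: [5, 1, 3, 2, 2, 0]


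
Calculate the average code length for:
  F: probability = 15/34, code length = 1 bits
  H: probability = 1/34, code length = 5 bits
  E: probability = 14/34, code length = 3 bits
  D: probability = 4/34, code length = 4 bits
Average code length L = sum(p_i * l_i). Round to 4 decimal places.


Weighted contributions p_i * l_i:
  F: (15/34) * 1 = 15/34
  H: (1/34) * 5 = 5/34
  E: (14/34) * 3 = 42/34
  D: (4/34) * 4 = 16/34
Sum = (15 + 5 + 42 + 16)/34 = 78/34

L = 78/34 = 2.2941 bits/symbol


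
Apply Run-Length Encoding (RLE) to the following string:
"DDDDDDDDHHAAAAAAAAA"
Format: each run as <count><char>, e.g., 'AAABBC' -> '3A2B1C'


Scanning runs left to right:
  i=0: run of 'D' x 8 -> '8D'
  i=8: run of 'H' x 2 -> '2H'
  i=10: run of 'A' x 9 -> '9A'

RLE = 8D2H9A


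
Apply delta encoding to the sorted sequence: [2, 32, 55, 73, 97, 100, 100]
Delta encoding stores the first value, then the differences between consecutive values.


First value: 2
Deltas:
  32 - 2 = 30
  55 - 32 = 23
  73 - 55 = 18
  97 - 73 = 24
  100 - 97 = 3
  100 - 100 = 0


Delta encoded: [2, 30, 23, 18, 24, 3, 0]


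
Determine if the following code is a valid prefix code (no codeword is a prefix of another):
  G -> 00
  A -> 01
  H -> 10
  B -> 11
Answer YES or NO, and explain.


Checking each pair (does one codeword prefix another?):
  G='00' vs A='01': no prefix
  G='00' vs H='10': no prefix
  G='00' vs B='11': no prefix
  A='01' vs G='00': no prefix
  A='01' vs H='10': no prefix
  A='01' vs B='11': no prefix
  H='10' vs G='00': no prefix
  H='10' vs A='01': no prefix
  H='10' vs B='11': no prefix
  B='11' vs G='00': no prefix
  B='11' vs A='01': no prefix
  B='11' vs H='10': no prefix
No violation found over all pairs.

YES -- this is a valid prefix code. No codeword is a prefix of any other codeword.


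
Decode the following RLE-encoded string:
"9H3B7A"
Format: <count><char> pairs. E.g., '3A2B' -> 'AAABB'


Expanding each <count><char> pair:
  9H -> 'HHHHHHHHH'
  3B -> 'BBB'
  7A -> 'AAAAAAA'

Decoded = HHHHHHHHHBBBAAAAAAA


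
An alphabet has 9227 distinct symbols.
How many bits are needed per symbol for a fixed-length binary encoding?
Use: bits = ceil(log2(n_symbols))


log2(9227) = 13.1716
Bracket: 2^13 = 8192 < 9227 <= 2^14 = 16384
So ceil(log2(9227)) = 14

bits = ceil(log2(9227)) = ceil(13.1716) = 14 bits


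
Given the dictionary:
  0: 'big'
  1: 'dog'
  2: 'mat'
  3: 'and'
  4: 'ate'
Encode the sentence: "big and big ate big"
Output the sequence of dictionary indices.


Look up each word in the dictionary:
  'big' -> 0
  'and' -> 3
  'big' -> 0
  'ate' -> 4
  'big' -> 0

Encoded: [0, 3, 0, 4, 0]


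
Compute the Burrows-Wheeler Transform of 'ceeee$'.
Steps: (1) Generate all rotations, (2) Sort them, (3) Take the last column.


Rotations (sorted):
  0: $ceeee -> last char: e
  1: ceeee$ -> last char: $
  2: e$ceee -> last char: e
  3: ee$cee -> last char: e
  4: eee$ce -> last char: e
  5: eeee$c -> last char: c


BWT = e$eeec


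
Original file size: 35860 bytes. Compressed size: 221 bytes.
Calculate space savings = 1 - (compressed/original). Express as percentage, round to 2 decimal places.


ratio = compressed/original = 221/35860 = 0.006163
savings = 1 - ratio = 1 - 0.006163 = 0.993837
as a percentage: 0.993837 * 100 = 99.38%

Space savings = 1 - 221/35860 = 99.38%


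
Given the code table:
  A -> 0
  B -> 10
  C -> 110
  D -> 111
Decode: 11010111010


Decoding:
110 -> C
10 -> B
111 -> D
0 -> A
10 -> B


Result: CBDAB


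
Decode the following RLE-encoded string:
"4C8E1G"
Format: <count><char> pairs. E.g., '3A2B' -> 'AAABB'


Expanding each <count><char> pair:
  4C -> 'CCCC'
  8E -> 'EEEEEEEE'
  1G -> 'G'

Decoded = CCCCEEEEEEEEG


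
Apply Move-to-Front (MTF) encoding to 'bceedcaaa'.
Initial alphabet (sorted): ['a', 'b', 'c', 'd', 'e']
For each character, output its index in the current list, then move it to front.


MTF encoding:
'b': index 1 in ['a', 'b', 'c', 'd', 'e'] -> ['b', 'a', 'c', 'd', 'e']
'c': index 2 in ['b', 'a', 'c', 'd', 'e'] -> ['c', 'b', 'a', 'd', 'e']
'e': index 4 in ['c', 'b', 'a', 'd', 'e'] -> ['e', 'c', 'b', 'a', 'd']
'e': index 0 in ['e', 'c', 'b', 'a', 'd'] -> ['e', 'c', 'b', 'a', 'd']
'd': index 4 in ['e', 'c', 'b', 'a', 'd'] -> ['d', 'e', 'c', 'b', 'a']
'c': index 2 in ['d', 'e', 'c', 'b', 'a'] -> ['c', 'd', 'e', 'b', 'a']
'a': index 4 in ['c', 'd', 'e', 'b', 'a'] -> ['a', 'c', 'd', 'e', 'b']
'a': index 0 in ['a', 'c', 'd', 'e', 'b'] -> ['a', 'c', 'd', 'e', 'b']
'a': index 0 in ['a', 'c', 'd', 'e', 'b'] -> ['a', 'c', 'd', 'e', 'b']


Output: [1, 2, 4, 0, 4, 2, 4, 0, 0]


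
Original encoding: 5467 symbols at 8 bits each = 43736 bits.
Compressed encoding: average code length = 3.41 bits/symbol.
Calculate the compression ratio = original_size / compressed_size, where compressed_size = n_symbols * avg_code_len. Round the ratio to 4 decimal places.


original_size = n_symbols * orig_bits = 5467 * 8 = 43736 bits
compressed_size = n_symbols * avg_code_len = 5467 * 3.41 = 18642.47 bits
ratio = original_size / compressed_size = 43736 / 18642.47 = 2.346

Compression ratio = 2.346


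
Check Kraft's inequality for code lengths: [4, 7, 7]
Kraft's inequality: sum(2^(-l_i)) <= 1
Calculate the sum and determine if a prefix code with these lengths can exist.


Sum = 2^(-4) + 2^(-7) + 2^(-7)
    = 0.0625 + 0.0078125 + 0.0078125
    = 10/128 = 0.078125
Since 0.078125 <= 1, Kraft's inequality IS satisfied.
A prefix code with these lengths CAN exist.

Kraft sum = 0.078125. Satisfied.


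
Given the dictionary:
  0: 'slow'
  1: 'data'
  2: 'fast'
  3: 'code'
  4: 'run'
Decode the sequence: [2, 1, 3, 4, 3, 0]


Look up each index in the dictionary:
  2 -> 'fast'
  1 -> 'data'
  3 -> 'code'
  4 -> 'run'
  3 -> 'code'
  0 -> 'slow'

Decoded: "fast data code run code slow"


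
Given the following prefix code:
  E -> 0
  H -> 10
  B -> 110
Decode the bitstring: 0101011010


Decoding step by step:
Bits 0 -> E
Bits 10 -> H
Bits 10 -> H
Bits 110 -> B
Bits 10 -> H


Decoded message: EHHBH


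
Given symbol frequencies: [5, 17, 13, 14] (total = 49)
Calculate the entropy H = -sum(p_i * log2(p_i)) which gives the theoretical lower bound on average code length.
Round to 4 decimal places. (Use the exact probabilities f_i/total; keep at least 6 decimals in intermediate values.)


Per-symbol terms -p_i * log2(p_i) with p_i = f_i/49:
  p = 5/49 = 0.102041: log2(p) = -3.292782, -p*log2(p) = 0.335998
  p = 17/49 = 0.346939: log2(p) = -1.527247, -p*log2(p) = 0.529861
  p = 13/49 = 0.265306: log2(p) = -1.914270, -p*log2(p) = 0.507868
  p = 14/49 = 0.285714: log2(p) = -1.807355, -p*log2(p) = 0.516387
H = 0.335998 + 0.529861 + 0.507868 + 0.516387 = 1.890114

H = 1.8901 bits/symbol


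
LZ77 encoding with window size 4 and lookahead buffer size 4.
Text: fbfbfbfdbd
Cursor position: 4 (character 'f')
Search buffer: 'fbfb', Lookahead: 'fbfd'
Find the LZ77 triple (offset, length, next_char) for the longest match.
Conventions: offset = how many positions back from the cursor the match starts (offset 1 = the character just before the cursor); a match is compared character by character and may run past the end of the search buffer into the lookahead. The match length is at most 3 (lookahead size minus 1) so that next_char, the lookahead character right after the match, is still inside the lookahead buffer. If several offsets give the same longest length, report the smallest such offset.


Try each offset into the search buffer:
  offset=1 (pos 3, char 'b'): match length 0
  offset=2 (pos 2, char 'f'): match length 3
  offset=3 (pos 1, char 'b'): match length 0
  offset=4 (pos 0, char 'f'): match length 3
Longest match has length 3, found at offsets 2, 4; take the smallest, offset 2.
next_char = character at position 4 + 3 = 7 -> 'd'

Best match: offset=2, length=3 (matching 'fbf' starting at position 2)
LZ77 triple: (2, 3, 'd')


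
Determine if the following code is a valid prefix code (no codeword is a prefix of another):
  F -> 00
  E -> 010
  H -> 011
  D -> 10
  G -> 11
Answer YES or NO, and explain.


Checking each pair (does one codeword prefix another?):
  F='00' vs E='010': no prefix
  F='00' vs H='011': no prefix
  F='00' vs D='10': no prefix
  F='00' vs G='11': no prefix
  E='010' vs F='00': no prefix
  E='010' vs H='011': no prefix
  E='010' vs D='10': no prefix
  E='010' vs G='11': no prefix
  H='011' vs F='00': no prefix
  H='011' vs E='010': no prefix
  H='011' vs D='10': no prefix
  H='011' vs G='11': no prefix
  D='10' vs F='00': no prefix
  D='10' vs E='010': no prefix
  D='10' vs H='011': no prefix
  D='10' vs G='11': no prefix
  G='11' vs F='00': no prefix
  G='11' vs E='010': no prefix
  G='11' vs H='011': no prefix
  G='11' vs D='10': no prefix
No violation found over all pairs.

YES -- this is a valid prefix code. No codeword is a prefix of any other codeword.
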